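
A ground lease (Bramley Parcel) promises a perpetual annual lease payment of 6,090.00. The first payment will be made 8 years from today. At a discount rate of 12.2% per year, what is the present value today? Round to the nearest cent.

Value at end of year 7: C / r = 6,090.00 / 0.122 = 49,918.0328
Discount to today: PV = 49,918.0328 / (1 + 0.122)^7 = 49,918.0328 / 2.238463 = 22,300.13

22300.13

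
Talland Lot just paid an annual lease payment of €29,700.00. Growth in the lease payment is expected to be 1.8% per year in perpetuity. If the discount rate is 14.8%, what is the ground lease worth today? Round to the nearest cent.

D₁ = D₀ × (1 + g) = €29,700.00 × 1.018 = €30,234.6000
Growing perpetuity: P = D₁ / (r − g) = €30,234.6000 / (0.148 − 0.018) = €232,573.85

€232573.85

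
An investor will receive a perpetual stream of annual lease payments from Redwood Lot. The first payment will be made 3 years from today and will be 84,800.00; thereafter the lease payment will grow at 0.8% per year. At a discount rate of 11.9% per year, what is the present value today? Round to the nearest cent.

610116.40

Value at end of year 2: C₁ / (r − g) = 84,800.00 / (0.119 − 0.008) = 763,963.9640
Discount to today: PV = 763,963.9640 / (1 + 0.119)^2 = 763,963.9640 / 1.252161 = 610,116.40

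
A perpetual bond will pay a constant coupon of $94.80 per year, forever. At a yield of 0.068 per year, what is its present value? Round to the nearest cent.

Level perpetuity: PV = C / r = $94.80 / 0.068 = $1,394.12

$1394.12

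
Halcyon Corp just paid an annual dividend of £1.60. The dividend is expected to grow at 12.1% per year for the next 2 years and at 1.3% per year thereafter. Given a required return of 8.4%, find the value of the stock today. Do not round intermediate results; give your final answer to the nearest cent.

£27.78

D_1 = 1.79360
D_2 = 2.01063
Terminal value at year 2: TV = D_2×(1+g_2)/(r−g_2) = 2.03676/0.071 = 28.68681
P_0 = D_1/(1+r)^1 + D_2/(1+r)^2 + TV/(1+r)^2
    = 1.65461 + 1.71109 + 24.41315 = 27.77885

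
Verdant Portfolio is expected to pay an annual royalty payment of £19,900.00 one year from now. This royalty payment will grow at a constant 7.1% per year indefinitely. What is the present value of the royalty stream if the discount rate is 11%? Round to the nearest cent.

Growing perpetuity: P = D₁ / (r − g) = £19,900.0000 / (0.11 − 0.071) = £510,256.41

£510256.41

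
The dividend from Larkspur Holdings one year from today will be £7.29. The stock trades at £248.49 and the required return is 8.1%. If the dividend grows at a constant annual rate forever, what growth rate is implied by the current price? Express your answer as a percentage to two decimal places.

P = D₁/(r−g) ⇒ g = r − D₁/P = 0.081 − £7.29/£248.49 = 0.051663

5.17%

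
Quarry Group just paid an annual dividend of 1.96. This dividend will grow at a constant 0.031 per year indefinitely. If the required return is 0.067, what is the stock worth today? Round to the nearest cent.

56.13

D₁ = D₀ × (1 + g) = 1.96 × 1.031 = 2.0208
Growing perpetuity: P = D₁ / (r − g) = 2.0208 / (0.067 − 0.031) = 56.13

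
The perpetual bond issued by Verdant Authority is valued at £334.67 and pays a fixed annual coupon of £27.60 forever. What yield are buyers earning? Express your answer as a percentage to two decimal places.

P = C/r ⇒ r = C/P = £27.60/£334.67 = 0.082469

8.25%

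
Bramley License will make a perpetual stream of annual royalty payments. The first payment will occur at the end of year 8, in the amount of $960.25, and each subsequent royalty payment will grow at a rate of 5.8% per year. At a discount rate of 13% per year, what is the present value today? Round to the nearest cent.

$5668.95

Value at end of year 7: C₁ / (r − g) = $960.25 / (0.13 − 0.058) = $13,336.8056
Discount to today: PV = $13,336.8056 / (1 + 0.13)^7 = $13,336.8056 / 2.352605 = $5,668.95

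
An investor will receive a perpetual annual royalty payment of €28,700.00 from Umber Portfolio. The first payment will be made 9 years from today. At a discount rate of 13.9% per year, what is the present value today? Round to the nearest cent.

€72891.57

Value at end of year 8: C / r = €28,700.00 / 0.139 = €206,474.8201
Discount to today: PV = €206,474.8201 / (1 + 0.139)^8 = €206,474.8201 / 2.832630 = €72,891.57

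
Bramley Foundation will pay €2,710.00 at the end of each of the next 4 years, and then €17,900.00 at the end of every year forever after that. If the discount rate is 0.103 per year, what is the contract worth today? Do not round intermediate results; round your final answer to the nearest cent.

PV of 4-year annuity: €2,710.00 × [1 − (1+0.103)^−4] / 0.103 = 8534.84436
Perpetuity value at year 4: €17,900.00 / 0.103 = 173786.40777
PV of perpetuity: 173786.40777 / (1+0.103)^4 = 117412.34351
Total PV = 8534.84436 + 117412.34351 = 125947.18788

€125947.19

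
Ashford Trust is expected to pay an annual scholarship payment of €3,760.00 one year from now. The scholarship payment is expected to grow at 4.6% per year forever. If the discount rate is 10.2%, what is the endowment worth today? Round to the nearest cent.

€67142.86

Growing perpetuity: P = D₁ / (r − g) = €3,760.0000 / (0.102 − 0.046) = €67,142.86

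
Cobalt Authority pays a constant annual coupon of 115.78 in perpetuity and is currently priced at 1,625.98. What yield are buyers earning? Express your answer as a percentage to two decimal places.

7.12%

P = C/r ⇒ r = C/P = 115.78/1,625.98 = 0.071206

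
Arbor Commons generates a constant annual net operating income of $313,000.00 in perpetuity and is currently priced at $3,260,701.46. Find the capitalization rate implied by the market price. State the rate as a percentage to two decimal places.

9.60%

P = C/r ⇒ r = C/P = $313,000.00/$3,260,701.46 = 0.095992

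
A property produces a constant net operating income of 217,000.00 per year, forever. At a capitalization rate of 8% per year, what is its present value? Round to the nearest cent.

2712500.00

Level perpetuity: PV = C / r = 217,000.00 / 0.08 = 2,712,500.00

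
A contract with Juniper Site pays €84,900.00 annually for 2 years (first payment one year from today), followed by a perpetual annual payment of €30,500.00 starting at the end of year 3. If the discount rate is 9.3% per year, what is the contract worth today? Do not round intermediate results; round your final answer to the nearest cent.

€423264.65

PV of 2-year annuity: €84,900.00 × [1 − (1+0.093)^−2] / 0.093 = 148743.01992
Perpetuity value at year 2: €30,500.00 / 0.093 = 327956.98925
PV of perpetuity: 327956.98925 / (1+0.093)^2 = 274521.62874
Total PV = 148743.01992 + 274521.62874 = 423264.64865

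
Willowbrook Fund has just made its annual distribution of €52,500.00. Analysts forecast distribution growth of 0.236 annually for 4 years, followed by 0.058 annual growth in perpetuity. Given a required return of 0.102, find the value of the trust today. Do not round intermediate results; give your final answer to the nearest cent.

€2279828.32

D_1 = 64890.00000
D_2 = 80204.04000
D_3 = 99132.19344
D_4 = 122527.39109
Terminal value at year 4: TV = D_4×(1+g_2)/(r−g_2) = 129633.97978/0.044 = 2946226.81307
P_0 = D_1/(1+r)^1 + D_2/(1+r)^2 + D_3/(1+r)^3 + D_4/(1+r)^4 + TV/(1+r)^4
    = 58883.84755 + 66043.95242 + 74074.70526 + 83081.97432 + 1997743.83707 = 2279828.31663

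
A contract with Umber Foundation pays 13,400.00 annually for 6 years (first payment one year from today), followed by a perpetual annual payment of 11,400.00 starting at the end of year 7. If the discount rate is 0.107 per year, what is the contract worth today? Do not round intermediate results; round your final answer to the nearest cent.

115076.76

PV of 6-year annuity: 13,400.00 × [1 − (1+0.107)^−6] / 0.107 = 57182.52202
Perpetuity value at year 6: 11,400.00 / 0.107 = 106542.05607
PV of perpetuity: 106542.05607 / (1+0.107)^6 = 57894.23883
Total PV = 57182.52202 + 57894.23883 = 115076.76085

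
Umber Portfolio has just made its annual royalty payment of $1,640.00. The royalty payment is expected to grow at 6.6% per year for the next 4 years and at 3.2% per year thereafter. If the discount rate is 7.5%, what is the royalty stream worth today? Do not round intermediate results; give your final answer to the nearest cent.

$44482.20

D_1 = 1748.24000
D_2 = 1863.62384
D_3 = 1986.62301
D_4 = 2117.74013
Terminal value at year 4: TV = D_4×(1+g_2)/(r−g_2) = 2185.50782/0.043 = 50825.76318
P_0 = D_1/(1+r)^1 + D_2/(1+r)^2 + D_3/(1+r)^3 + D_4/(1+r)^4 + TV/(1+r)^4
    = 1626.26977 + 1612.65449 + 1599.15319 + 1585.76493 + 38058.35839 = 44482.20077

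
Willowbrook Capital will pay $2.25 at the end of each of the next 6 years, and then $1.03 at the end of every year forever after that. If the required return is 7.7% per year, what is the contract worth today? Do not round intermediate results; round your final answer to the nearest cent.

$19.07

PV of 6-year annuity: $2.25 × [1 − (1+0.077)^−6] / 0.077 = 10.49682
Perpetuity value at year 6: $1.03 / 0.077 = 13.37662
PV of perpetuity: 13.37662 / (1+0.077)^6 = 8.57141
Total PV = 10.49682 + 8.57141 = 19.06824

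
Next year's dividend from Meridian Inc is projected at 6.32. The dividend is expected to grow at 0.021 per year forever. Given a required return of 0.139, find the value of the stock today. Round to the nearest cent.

53.56

Growing perpetuity: P = D₁ / (r − g) = 6.3200 / (0.139 − 0.021) = 53.56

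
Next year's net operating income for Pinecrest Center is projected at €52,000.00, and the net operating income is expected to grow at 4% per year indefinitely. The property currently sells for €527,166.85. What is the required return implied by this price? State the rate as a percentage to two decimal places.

13.86%

P = D₁/(r − g) ⇒ r = D₁/P + g = €52,000.0000/€527,166.85 + 0.04 = 0.098640 + 0.04 = 0.138640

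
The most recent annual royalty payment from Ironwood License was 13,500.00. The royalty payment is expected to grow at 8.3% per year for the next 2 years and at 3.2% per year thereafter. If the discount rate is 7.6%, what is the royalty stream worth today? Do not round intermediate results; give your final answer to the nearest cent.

D_1 = 14620.50000
D_2 = 15834.00150
Terminal value at year 2: TV = D_2×(1+g_2)/(r−g_2) = 16340.68955/0.044 = 371379.30791
P_0 = D_1/(1+r)^1 + D_2/(1+r)^2 + TV/(1+r)^2
    = 13587.82528 + 13676.22191 + 320769.56847 = 348033.61566

348033.62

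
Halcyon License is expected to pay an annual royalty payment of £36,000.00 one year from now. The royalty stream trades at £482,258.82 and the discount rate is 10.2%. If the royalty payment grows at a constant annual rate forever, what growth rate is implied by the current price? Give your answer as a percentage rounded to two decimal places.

P = D₁/(r−g) ⇒ g = r − D₁/P = 0.102 − £36,000.00/£482,258.82 = 0.027351

2.74%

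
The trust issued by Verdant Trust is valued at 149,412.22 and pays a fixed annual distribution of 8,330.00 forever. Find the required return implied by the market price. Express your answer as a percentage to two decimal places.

P = C/r ⇒ r = C/P = 8,330.00/149,412.22 = 0.055752

5.58%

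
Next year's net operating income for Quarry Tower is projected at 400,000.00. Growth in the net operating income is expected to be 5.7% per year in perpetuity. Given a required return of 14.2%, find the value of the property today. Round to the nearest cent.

4705882.35

Growing perpetuity: P = D₁ / (r − g) = 400,000.0000 / (0.142 − 0.057) = 4,705,882.35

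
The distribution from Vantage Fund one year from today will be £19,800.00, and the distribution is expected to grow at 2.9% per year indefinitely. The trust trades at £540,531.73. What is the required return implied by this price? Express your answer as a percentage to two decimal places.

6.56%

P = D₁/(r − g) ⇒ r = D₁/P + g = £19,800.0000/£540,531.73 + 0.029 = 0.036631 + 0.029 = 0.065631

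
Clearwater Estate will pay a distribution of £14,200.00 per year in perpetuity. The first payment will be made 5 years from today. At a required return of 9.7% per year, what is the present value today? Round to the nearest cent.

£101085.79

Value at end of year 4: C / r = £14,200.00 / 0.097 = £146,391.7526
Discount to today: PV = £146,391.7526 / (1 + 0.097)^4 = £146,391.7526 / 1.448193 = £101,085.79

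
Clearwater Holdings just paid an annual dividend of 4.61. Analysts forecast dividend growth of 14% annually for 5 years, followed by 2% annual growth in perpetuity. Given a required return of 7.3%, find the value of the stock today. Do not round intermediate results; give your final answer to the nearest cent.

147.85

D_1 = 5.25540
D_2 = 5.99116
D_3 = 6.82992
D_4 = 7.78611
D_5 = 8.87616
Terminal value at year 5: TV = D_5×(1+g_2)/(r−g_2) = 9.05368/0.053 = 170.82423
P_0 = D_1/(1+r)^1 + D_2/(1+r)^2 + D_3/(1+r)^3 + D_4/(1+r)^4 + D_5/(1+r)^5 + TV/(1+r)^5
    = 4.89786 + 5.20369 + 5.52861 + 5.87383 + 6.24060 + 120.10218 = 147.84677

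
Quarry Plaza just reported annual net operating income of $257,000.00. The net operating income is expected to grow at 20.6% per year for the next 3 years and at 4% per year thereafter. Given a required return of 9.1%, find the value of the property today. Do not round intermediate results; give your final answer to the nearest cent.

$8024132.22

D_1 = 309942.00000
D_2 = 373790.05200
D_3 = 450790.80271
Terminal value at year 3: TV = D_3×(1+g_2)/(r−g_2) = 468822.43482/0.051 = 9192596.76119
P_0 = D_1/(1+r)^1 + D_2/(1+r)^2 + D_3/(1+r)^3 + TV/(1+r)^3
    = 284089.82585 + 314035.13288 + 347136.91132 + 7078870.34855 = 8024132.21861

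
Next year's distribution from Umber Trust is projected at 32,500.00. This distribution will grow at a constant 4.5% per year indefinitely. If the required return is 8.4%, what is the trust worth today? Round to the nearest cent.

833333.33

Growing perpetuity: P = D₁ / (r − g) = 32,500.0000 / (0.084 − 0.045) = 833,333.33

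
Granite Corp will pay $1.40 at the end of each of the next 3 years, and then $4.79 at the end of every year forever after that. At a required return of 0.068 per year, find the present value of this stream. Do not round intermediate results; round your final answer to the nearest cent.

$61.51

PV of 3-year annuity: $1.40 × [1 − (1+0.068)^−3] / 0.068 = 3.68751
Perpetuity value at year 3: $4.79 / 0.068 = 70.44118
PV of perpetuity: 70.44118 / (1+0.068)^3 = 57.82463
Total PV = 3.68751 + 57.82463 = 61.51214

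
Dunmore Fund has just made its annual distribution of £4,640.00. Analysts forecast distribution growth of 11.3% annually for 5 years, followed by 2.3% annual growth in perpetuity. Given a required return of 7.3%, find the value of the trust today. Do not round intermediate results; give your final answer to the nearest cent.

D_1 = 5164.32000
D_2 = 5747.88816
D_3 = 6397.39952
D_4 = 7120.30567
D_5 = 7924.90021
Terminal value at year 5: TV = D_5×(1+g_2)/(r−g_2) = 8107.17291/0.05 = 162143.45827
P_0 = D_1/(1+r)^1 + D_2/(1+r)^2 + D_3/(1+r)^3 + D_4/(1+r)^4 + D_5/(1+r)^5 + TV/(1+r)^5
    = 4812.97297 + 4992.39415 + 5178.50390 + 5371.55158 + 5571.79581 + 113998.94227 = 139926.16067

£139926.16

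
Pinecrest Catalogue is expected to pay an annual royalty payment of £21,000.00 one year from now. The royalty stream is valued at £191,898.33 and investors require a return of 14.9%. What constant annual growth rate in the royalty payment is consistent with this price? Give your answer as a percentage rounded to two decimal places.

P = D₁/(r−g) ⇒ g = r − D₁/P = 0.149 − £21,000.00/£191,898.33 = 0.039567

3.96%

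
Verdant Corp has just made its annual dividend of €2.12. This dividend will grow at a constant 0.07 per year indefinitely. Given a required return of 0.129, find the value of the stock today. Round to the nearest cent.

D₁ = D₀ × (1 + g) = €2.12 × 1.07 = €2.2684
Growing perpetuity: P = D₁ / (r − g) = €2.2684 / (0.129 − 0.07) = €38.45

€38.45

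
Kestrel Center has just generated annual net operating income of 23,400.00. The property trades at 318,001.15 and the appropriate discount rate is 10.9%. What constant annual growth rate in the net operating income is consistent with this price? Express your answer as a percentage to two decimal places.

P = D₀(1+g)/(r−g) ⇒ P(r−g) = D₀(1+g) ⇒ g(P+D₀) = P·r − D₀
g = (P·r − D₀)/(P + D₀) = (318,001.15×0.109 − 23,400.00) / (318,001.15 + 23,400.00) = 0.032988

3.30%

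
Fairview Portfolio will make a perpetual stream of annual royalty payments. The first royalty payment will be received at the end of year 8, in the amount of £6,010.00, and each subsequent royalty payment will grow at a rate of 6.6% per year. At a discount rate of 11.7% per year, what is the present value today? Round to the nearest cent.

Value at end of year 7: C₁ / (r − g) = £6,010.00 / (0.117 − 0.066) = £117,843.1373
Discount to today: PV = £117,843.1373 / (1 + 0.117)^7 = £117,843.1373 / 2.169563 = £54,316.54

£54316.54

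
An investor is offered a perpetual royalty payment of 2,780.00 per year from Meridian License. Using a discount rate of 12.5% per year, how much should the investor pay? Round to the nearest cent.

Level perpetuity: PV = C / r = 2,780.00 / 0.125 = 22,240.00

22240.00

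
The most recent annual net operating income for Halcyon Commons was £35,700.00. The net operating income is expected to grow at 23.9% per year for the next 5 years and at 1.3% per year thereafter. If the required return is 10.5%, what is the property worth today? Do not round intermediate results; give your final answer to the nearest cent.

D_1 = 44232.30000
D_2 = 54803.81970
D_3 = 67901.93261
D_4 = 84130.49450
D_5 = 104237.68269
Terminal value at year 5: TV = D_5×(1+g_2)/(r−g_2) = 105592.77256/0.092 = 1147747.52785
P_0 = D_1/(1+r)^1 + D_2/(1+r)^2 + D_3/(1+r)^3 + D_4/(1+r)^4 + D_5/(1+r)^5 + TV/(1+r)^5
    = 40029.23077 + 44883.45423 + 50326.33465 + 56429.25668 + 63272.26156 + 696682.61918 = 951623.15707

£951623.16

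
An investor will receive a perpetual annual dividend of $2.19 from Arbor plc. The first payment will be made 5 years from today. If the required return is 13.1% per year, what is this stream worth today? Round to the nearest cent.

Value at end of year 4: C / r = $2.19 / 0.131 = $16.7176
Discount to today: PV = $16.7176 / (1 + 0.131)^4 = $16.7176 / 1.636253 = $10.22

$10.22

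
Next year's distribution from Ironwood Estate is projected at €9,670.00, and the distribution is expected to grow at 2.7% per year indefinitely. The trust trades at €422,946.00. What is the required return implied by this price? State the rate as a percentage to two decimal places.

P = D₁/(r − g) ⇒ r = D₁/P + g = €9,670.0000/€422,946.00 + 0.027 = 0.022863 + 0.027 = 0.049863

4.99%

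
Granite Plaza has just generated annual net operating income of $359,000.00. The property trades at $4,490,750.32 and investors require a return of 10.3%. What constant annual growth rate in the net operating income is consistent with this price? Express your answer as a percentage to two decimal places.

2.14%

P = D₀(1+g)/(r−g) ⇒ P(r−g) = D₀(1+g) ⇒ g(P+D₀) = P·r − D₀
g = (P·r − D₀)/(P + D₀) = ($4,490,750.32×0.103 − $359,000.00) / ($4,490,750.32 + $359,000.00) = 0.021351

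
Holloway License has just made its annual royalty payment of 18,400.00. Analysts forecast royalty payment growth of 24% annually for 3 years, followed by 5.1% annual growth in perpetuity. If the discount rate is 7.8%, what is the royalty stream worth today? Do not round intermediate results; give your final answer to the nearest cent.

1163613.33

D_1 = 22816.00000
D_2 = 28291.84000
D_3 = 35081.88160
Terminal value at year 3: TV = D_3×(1+g_2)/(r−g_2) = 36871.05756/0.027 = 1365594.72450
P_0 = D_1/(1+r)^1 + D_2/(1+r)^2 + D_3/(1+r)^3 + TV/(1+r)^3
    = 21165.12059 + 24345.77879 + 28004.42087 + 1090098.01247 = 1163613.33273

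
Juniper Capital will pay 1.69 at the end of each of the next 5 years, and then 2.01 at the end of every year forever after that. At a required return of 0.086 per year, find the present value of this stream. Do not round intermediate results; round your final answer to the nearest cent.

22.11

PV of 5-year annuity: 1.69 × [1 − (1+0.086)^−5] / 0.086 = 6.64231
Perpetuity value at year 5: 2.01 / 0.086 = 23.37209
PV of perpetuity: 23.37209 / (1+0.086)^5 = 15.47207
Total PV = 6.64231 + 15.47207 = 22.11438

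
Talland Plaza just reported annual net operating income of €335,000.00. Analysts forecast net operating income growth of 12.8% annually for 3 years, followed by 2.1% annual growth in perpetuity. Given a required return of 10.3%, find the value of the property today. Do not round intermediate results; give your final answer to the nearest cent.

D_1 = 377880.00000
D_2 = 426248.64000
D_3 = 480808.46592
Terminal value at year 3: TV = D_3×(1+g_2)/(r−g_2) = 490905.44370/0.082 = 5986651.75249
P_0 = D_1/(1+r)^1 + D_2/(1+r)^2 + D_3/(1+r)^3 + TV/(1+r)^3
    = 342592.92838 + 350357.95395 + 358298.97739 + 4461259.21844 = 5512509.07816

€5512509.08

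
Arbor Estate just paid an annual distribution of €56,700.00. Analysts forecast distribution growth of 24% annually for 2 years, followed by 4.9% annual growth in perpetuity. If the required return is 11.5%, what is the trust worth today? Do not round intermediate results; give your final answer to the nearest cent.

D_1 = 70308.00000
D_2 = 87181.92000
Terminal value at year 2: TV = D_2×(1+g_2)/(r−g_2) = 91453.83408/0.066 = 1385664.15273
P_0 = D_1/(1+r)^1 + D_2/(1+r)^2 + TV/(1+r)^2
    = 63056.50224 + 70125.61684 + 1114572.30407 = 1247754.42316

€1247754.42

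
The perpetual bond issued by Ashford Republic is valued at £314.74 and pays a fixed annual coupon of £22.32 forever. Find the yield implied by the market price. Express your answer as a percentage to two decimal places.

7.09%

P = C/r ⇒ r = C/P = £22.32/£314.74 = 0.070916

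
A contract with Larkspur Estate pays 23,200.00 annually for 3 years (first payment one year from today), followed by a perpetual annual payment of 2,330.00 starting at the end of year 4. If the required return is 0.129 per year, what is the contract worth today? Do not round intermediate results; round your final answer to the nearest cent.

PV of 3-year annuity: 23,200.00 × [1 − (1+0.129)^−3] / 0.129 = 54871.88828
Perpetuity value at year 3: 2,330.00 / 0.129 = 18062.01550
PV of perpetuity: 18062.01550 / (1+0.129)^3 = 12551.17500
Total PV = 54871.88828 + 12551.17500 = 67423.06328

67423.06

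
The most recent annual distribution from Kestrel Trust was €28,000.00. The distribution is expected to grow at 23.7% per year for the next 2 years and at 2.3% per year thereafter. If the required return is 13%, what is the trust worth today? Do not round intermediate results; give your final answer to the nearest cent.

D_1 = 34636.00000
D_2 = 42844.73200
Terminal value at year 2: TV = D_2×(1+g_2)/(r−g_2) = 43830.16084/0.107 = 409627.67136
P_0 = D_1/(1+r)^1 + D_2/(1+r)^2 + TV/(1+r)^2
    = 30651.32743 + 33553.70977 + 320798.55225 = 385003.58945

€385003.59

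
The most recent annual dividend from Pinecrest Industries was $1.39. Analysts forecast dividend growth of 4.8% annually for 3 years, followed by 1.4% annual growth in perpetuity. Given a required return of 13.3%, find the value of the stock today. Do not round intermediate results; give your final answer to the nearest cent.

D_1 = 1.45672
D_2 = 1.52664
D_3 = 1.59992
Terminal value at year 3: TV = D_3×(1+g_2)/(r−g_2) = 1.62232/0.119 = 13.63294
P_0 = D_1/(1+r)^1 + D_2/(1+r)^2 + D_3/(1+r)^3 + TV/(1+r)^3
    = 1.28572 + 1.18926 + 1.10004 + 9.37346 = 12.94848

$12.95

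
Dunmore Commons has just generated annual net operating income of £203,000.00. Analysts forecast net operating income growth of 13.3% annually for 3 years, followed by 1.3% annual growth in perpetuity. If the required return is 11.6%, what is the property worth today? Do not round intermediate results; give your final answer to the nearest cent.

D_1 = 229999.00000
D_2 = 260588.86700
D_3 = 295247.18631
Terminal value at year 3: TV = D_3×(1+g_2)/(r−g_2) = 299085.39973/0.103 = 2903741.74498
P_0 = D_1/(1+r)^1 + D_2/(1+r)^2 + D_3/(1+r)^3 + TV/(1+r)^3
    = 206092.29391 + 209231.69265 + 212418.91377 + 2089129.70537 = 2716872.60570

£2716872.61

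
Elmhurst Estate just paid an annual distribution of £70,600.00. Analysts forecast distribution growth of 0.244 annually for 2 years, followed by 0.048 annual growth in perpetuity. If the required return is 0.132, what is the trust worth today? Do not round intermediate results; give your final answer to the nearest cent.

D_1 = 87826.40000
D_2 = 109256.04160
Terminal value at year 2: TV = D_2×(1+g_2)/(r−g_2) = 114500.33160/0.084 = 1363099.18568
P_0 = D_1/(1+r)^1 + D_2/(1+r)^2 + TV/(1+r)^2
    = 77585.15901 + 85261.42916 + 1063737.83047 = 1226584.41864

£1226584.42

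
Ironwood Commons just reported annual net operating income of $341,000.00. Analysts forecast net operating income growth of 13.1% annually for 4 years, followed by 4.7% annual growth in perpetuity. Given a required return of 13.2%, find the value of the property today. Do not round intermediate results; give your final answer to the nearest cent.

D_1 = 385671.00000
D_2 = 436193.90100
D_3 = 493335.30203
D_4 = 557962.22660
Terminal value at year 4: TV = D_4×(1+g_2)/(r−g_2) = 584186.45125/0.085 = 6872781.77938
P_0 = D_1/(1+r)^1 + D_2/(1+r)^2 + D_3/(1+r)^3 + D_4/(1+r)^4 + TV/(1+r)^4
    = 340698.76325 + 340397.79261 + 340097.08785 + 339796.64872 + 4185495.19076 = 5546485.48320

$5546485.48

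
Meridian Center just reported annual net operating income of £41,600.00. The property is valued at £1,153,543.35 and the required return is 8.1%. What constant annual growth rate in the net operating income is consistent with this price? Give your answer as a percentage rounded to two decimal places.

4.34%

P = D₀(1+g)/(r−g) ⇒ P(r−g) = D₀(1+g) ⇒ g(P+D₀) = P·r − D₀
g = (P·r − D₀)/(P + D₀) = (£1,153,543.35×0.081 − £41,600.00) / (£1,153,543.35 + £41,600.00) = 0.043373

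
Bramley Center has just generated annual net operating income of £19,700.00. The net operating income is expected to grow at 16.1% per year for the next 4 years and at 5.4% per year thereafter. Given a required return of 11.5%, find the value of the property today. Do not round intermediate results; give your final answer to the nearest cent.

D_1 = 22871.70000
D_2 = 26554.04370
D_3 = 30829.24474
D_4 = 35792.75314
Terminal value at year 4: TV = D_4×(1+g_2)/(r−g_2) = 37725.56181/0.061 = 618451.83291
P_0 = D_1/(1+r)^1 + D_2/(1+r)^2 + D_3/(1+r)^3 + D_4/(1+r)^4 + TV/(1+r)^4
    = 20512.73543 + 21359.00074 + 22240.17925 + 23157.71131 + 400134.88065 = 487404.50738

£487404.51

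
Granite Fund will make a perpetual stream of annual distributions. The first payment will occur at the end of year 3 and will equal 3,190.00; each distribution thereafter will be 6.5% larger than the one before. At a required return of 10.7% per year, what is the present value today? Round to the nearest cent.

Value at end of year 2: C₁ / (r − g) = 3,190.00 / (0.107 − 0.065) = 75,952.3810
Discount to today: PV = 75,952.3810 / (1 + 0.107)^2 = 75,952.3810 / 1.225449 = 61,979.23

61979.23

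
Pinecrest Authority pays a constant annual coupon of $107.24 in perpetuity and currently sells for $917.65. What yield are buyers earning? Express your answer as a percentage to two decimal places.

P = C/r ⇒ r = C/P = $107.24/$917.65 = 0.116864

11.69%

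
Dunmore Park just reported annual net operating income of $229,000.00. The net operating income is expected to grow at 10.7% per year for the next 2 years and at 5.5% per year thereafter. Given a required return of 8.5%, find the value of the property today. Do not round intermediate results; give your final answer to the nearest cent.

$8855081.75

D_1 = 253503.00000
D_2 = 280627.82100
Terminal value at year 2: TV = D_2×(1+g_2)/(r−g_2) = 296062.35115/0.03 = 9868745.03850
P_0 = D_1/(1+r)^1 + D_2/(1+r)^2 + TV/(1+r)^2
    = 233643.31797 + 238380.78617 + 8383057.64701 = 8855081.75115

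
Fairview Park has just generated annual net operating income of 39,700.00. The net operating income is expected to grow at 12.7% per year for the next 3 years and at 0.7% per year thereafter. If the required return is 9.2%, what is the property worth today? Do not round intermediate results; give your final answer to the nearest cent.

D_1 = 44741.90000
D_2 = 50424.12130
D_3 = 56827.98471
Terminal value at year 3: TV = D_3×(1+g_2)/(r−g_2) = 57225.78060/0.085 = 673244.47762
P_0 = D_1/(1+r)^1 + D_2/(1+r)^2 + D_3/(1+r)^3 + TV/(1+r)^3
    = 40972.43590 + 42285.65500 + 43640.96445 + 517017.07298 = 643916.12832

643916.13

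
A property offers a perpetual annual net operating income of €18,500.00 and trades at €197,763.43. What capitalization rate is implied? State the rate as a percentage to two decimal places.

P = C/r ⇒ r = C/P = €18,500.00/€197,763.43 = 0.093546

9.35%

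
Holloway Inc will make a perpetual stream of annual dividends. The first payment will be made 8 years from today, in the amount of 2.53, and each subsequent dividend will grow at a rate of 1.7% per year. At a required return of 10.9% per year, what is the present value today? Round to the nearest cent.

13.33

Value at end of year 7: C₁ / (r − g) = 2.53 / (0.109 − 0.017) = 27.5000
Discount to today: PV = 27.5000 / (1 + 0.109)^7 = 27.5000 / 2.063103 = 13.33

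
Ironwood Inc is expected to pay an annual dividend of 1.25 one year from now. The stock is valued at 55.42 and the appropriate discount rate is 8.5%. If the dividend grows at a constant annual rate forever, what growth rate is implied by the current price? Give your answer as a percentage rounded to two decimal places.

6.24%

P = D₁/(r−g) ⇒ g = r − D₁/P = 0.085 − 1.25/55.42 = 0.062445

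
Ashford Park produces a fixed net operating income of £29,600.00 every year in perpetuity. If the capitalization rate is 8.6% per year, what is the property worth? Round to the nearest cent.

£344186.05

Level perpetuity: PV = C / r = £29,600.00 / 0.086 = £344,186.05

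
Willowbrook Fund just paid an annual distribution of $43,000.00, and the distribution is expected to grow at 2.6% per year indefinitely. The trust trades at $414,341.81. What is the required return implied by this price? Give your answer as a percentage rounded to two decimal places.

D₁ = $43,000.00 × 1.026 = $44,118.0000
P = D₁/(r − g) ⇒ r = D₁/P + g = $44,118.0000/$414,341.81 + 0.026 = 0.106477 + 0.026 = 0.132477

13.25%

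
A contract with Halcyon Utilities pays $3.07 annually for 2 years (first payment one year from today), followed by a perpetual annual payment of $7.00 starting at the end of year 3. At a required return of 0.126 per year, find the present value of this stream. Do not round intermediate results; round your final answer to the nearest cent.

PV of 2-year annuity: $3.07 × [1 − (1+0.126)^−2] / 0.126 = 5.14784
Perpetuity value at year 2: $7.00 / 0.126 = 55.55556
PV of perpetuity: 55.55556 / (1+0.126)^2 = 43.81781
Total PV = 5.14784 + 43.81781 = 48.96565

$48.97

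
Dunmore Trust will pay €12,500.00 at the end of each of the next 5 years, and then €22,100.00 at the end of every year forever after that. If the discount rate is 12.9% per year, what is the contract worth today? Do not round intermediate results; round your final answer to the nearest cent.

€137469.86

PV of 5-year annuity: €12,500.00 × [1 − (1+0.129)^−5] / 0.129 = 44072.87619
Perpetuity value at year 5: €22,100.00 / 0.129 = 171317.82946
PV of perpetuity: 171317.82946 / (1+0.129)^5 = 93396.98436
Total PV = 44072.87619 + 93396.98436 = 137469.86054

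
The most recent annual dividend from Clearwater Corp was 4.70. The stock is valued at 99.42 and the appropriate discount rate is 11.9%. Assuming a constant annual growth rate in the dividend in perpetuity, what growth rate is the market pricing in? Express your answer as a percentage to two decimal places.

P = D₀(1+g)/(r−g) ⇒ P(r−g) = D₀(1+g) ⇒ g(P+D₀) = P·r − D₀
g = (P·r − D₀)/(P + D₀) = (99.42×0.119 − 4.70) / (99.42 + 4.70) = 0.068488

6.85%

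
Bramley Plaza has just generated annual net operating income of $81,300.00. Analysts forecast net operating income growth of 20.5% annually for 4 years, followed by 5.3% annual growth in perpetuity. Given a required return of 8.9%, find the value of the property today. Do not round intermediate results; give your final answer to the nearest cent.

D_1 = 97966.50000
D_2 = 118049.63250
D_3 = 142249.80716
D_4 = 171411.01763
Terminal value at year 4: TV = D_4×(1+g_2)/(r−g_2) = 180495.80157/0.036 = 5013772.26570
P_0 = D_1/(1+r)^1 + D_2/(1+r)^2 + D_3/(1+r)^3 + D_4/(1+r)^4 + TV/(1+r)^4
    = 89960.05510 + 99542.57704 + 110145.82675 + 121878.53189 + 3564947.05783 = 3986474.04860

$3986474.05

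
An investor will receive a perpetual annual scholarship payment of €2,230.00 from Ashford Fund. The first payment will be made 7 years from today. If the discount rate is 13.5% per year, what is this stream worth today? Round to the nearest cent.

Value at end of year 6: C / r = €2,230.00 / 0.135 = €16,518.5185
Discount to today: PV = €16,518.5185 / (1 + 0.135)^6 = €16,518.5185 / 2.137840 = €7,726.73

€7726.73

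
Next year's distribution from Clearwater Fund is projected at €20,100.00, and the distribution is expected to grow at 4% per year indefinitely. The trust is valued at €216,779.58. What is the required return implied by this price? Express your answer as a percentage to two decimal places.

13.27%

P = D₁/(r − g) ⇒ r = D₁/P + g = €20,100.0000/€216,779.58 + 0.04 = 0.092721 + 0.04 = 0.132721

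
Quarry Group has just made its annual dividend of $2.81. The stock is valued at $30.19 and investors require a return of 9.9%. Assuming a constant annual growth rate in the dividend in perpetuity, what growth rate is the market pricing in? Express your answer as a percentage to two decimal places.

0.54%

P = D₀(1+g)/(r−g) ⇒ P(r−g) = D₀(1+g) ⇒ g(P+D₀) = P·r − D₀
g = (P·r − D₀)/(P + D₀) = ($30.19×0.099 − $2.81) / ($30.19 + $2.81) = 0.005418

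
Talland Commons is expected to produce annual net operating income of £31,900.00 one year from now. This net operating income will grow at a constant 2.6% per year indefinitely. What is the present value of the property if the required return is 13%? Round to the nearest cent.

£306730.77

Growing perpetuity: P = D₁ / (r − g) = £31,900.0000 / (0.13 − 0.026) = £306,730.77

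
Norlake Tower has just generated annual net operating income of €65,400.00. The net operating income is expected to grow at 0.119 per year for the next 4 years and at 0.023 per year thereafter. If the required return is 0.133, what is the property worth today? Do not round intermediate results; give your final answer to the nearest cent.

€832328.60

D_1 = 73182.60000
D_2 = 81891.32940
D_3 = 91636.39760
D_4 = 102541.12891
Terminal value at year 4: TV = D_4×(1+g_2)/(r−g_2) = 104899.57488/0.11 = 953632.49889
P_0 = D_1/(1+r)^1 + D_2/(1+r)^2 + D_3/(1+r)^3 + D_4/(1+r)^4 + TV/(1+r)^4
    = 64591.87996 + 63793.74553 + 63005.47329 + 62226.94141 + 578710.55511 = 832328.59530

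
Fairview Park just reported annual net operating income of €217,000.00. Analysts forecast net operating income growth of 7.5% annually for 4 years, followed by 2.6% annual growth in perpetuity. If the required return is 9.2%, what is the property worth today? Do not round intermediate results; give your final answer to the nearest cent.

€4002895.08

D_1 = 233275.00000
D_2 = 250770.62500
D_3 = 269578.42188
D_4 = 289796.80352
Terminal value at year 4: TV = D_4×(1+g_2)/(r−g_2) = 297331.52041/0.066 = 4505023.03647
P_0 = D_1/(1+r)^1 + D_2/(1+r)^2 + D_3/(1+r)^3 + D_4/(1+r)^4 + TV/(1+r)^4
    = 213621.79487 + 210296.18085 + 207022.33921 + 203799.46396 + 3168155.30341 = 4002895.08229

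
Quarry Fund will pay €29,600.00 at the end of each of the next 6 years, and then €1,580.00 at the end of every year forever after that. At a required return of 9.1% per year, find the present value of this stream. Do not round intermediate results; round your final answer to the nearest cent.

€142684.20

PV of 6-year annuity: €29,600.00 × [1 − (1+0.091)^−6] / 0.091 = 132388.23305
Perpetuity value at year 6: €1,580.00 / 0.091 = 17362.63736
PV of perpetuity: 17362.63736 / (1+0.091)^6 = 10295.96817
Total PV = 132388.23305 + 10295.96817 = 142684.20122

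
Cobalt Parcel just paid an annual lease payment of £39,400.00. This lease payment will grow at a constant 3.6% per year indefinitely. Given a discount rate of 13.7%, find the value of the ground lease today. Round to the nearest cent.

D₁ = D₀ × (1 + g) = £39,400.00 × 1.036 = £40,818.4000
Growing perpetuity: P = D₁ / (r − g) = £40,818.4000 / (0.137 − 0.036) = £404,142.57

£404142.57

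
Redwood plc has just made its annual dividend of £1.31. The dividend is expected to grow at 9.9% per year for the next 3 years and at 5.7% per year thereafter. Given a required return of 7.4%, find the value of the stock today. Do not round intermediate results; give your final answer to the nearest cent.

£91.39

D_1 = 1.43969
D_2 = 1.58222
D_3 = 1.73886
Terminal value at year 3: TV = D_3×(1+g_2)/(r−g_2) = 1.83797/0.017 = 108.11612
P_0 = D_1/(1+r)^1 + D_2/(1+r)^2 + D_3/(1+r)^3 + TV/(1+r)^3
    = 1.34049 + 1.37170 + 1.40363 + 87.27254 = 91.38835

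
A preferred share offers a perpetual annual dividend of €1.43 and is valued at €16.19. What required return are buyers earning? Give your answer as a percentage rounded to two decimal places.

8.83%

P = C/r ⇒ r = C/P = €1.43/€16.19 = 0.088326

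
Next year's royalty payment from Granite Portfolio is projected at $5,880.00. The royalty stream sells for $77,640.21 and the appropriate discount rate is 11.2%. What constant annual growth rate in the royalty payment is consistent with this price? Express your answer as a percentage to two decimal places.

P = D₁/(r−g) ⇒ g = r − D₁/P = 0.112 − $5,880.00/$77,640.21 = 0.036266

3.63%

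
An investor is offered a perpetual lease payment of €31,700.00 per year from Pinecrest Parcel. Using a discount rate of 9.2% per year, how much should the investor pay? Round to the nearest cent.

€344565.22

Level perpetuity: PV = C / r = €31,700.00 / 0.092 = €344,565.22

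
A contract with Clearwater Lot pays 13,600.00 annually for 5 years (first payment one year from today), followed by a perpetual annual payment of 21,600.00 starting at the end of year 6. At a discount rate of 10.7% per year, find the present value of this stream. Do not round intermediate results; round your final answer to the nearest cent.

PV of 5-year annuity: 13,600.00 × [1 − (1+0.107)^−5] / 0.107 = 50645.84370
Perpetuity value at year 5: 21,600.00 / 0.107 = 201869.15888
PV of perpetuity: 201869.15888 / (1+0.107)^5 = 121431.64241
Total PV = 50645.84370 + 121431.64241 = 172077.48611

172077.49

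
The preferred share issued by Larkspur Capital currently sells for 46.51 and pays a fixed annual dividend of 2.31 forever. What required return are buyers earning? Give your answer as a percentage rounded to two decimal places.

4.97%

P = C/r ⇒ r = C/P = 2.31/46.51 = 0.049667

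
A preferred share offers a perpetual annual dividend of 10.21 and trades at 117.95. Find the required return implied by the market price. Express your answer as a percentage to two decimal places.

P = C/r ⇒ r = C/P = 10.21/117.95 = 0.086562

8.66%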